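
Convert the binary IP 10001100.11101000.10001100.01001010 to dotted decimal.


10001100 = 140
11101000 = 232
10001100 = 140
01001010 = 74
IP: 140.232.140.74


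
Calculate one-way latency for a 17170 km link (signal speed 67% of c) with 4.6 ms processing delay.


Speed = 0.67 * 3e5 km/s = 201000 km/s
Propagation delay = 17170 / 201000 = 0.0854 s = 85.4229 ms
Processing delay = 4.6 ms
Total one-way latency = 90.0229 ms


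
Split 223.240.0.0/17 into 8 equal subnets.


New prefix = 17 + 3 = 20
Each subnet has 4096 addresses
  223.240.0.0/20
  223.240.16.0/20
  223.240.32.0/20
  223.240.48.0/20
  223.240.64.0/20
  223.240.80.0/20
  223.240.96.0/20
  223.240.112.0/20
Subnets: 223.240.0.0/20, 223.240.16.0/20, 223.240.32.0/20, 223.240.48.0/20, 223.240.64.0/20, 223.240.80.0/20, 223.240.96.0/20, 223.240.112.0/20


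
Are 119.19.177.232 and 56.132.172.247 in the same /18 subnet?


Mask: 255.255.192.0
119.19.177.232 AND mask = 119.19.128.0
56.132.172.247 AND mask = 56.132.128.0
No, different subnets (119.19.128.0 vs 56.132.128.0)


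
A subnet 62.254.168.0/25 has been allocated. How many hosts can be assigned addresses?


Host bits = 32 - 25 = 7
Total addresses = 2^7 = 128
Usable = total - 2 (network and broadcast)
Usable hosts: 126


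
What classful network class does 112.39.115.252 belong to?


First octet: 112
Binary: 01110000
0xxxxxxx -> Class A (1-126)
Class A, default mask 255.0.0.0 (/8)


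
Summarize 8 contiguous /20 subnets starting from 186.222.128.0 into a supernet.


Original prefix: /20
Number of subnets: 8 = 2^3
New prefix = 20 - 3 = 17
Supernet: 186.222.128.0/17


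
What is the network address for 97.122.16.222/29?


IP:   01100001.01111010.00010000.11011110
Mask: 11111111.11111111.11111111.11111000
AND operation:
Net:  01100001.01111010.00010000.11011000
Network: 97.122.16.216/29


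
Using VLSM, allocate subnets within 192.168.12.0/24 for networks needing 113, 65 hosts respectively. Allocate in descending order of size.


113 hosts -> /25 (126 usable): 192.168.12.0/25
65 hosts -> /25 (126 usable): 192.168.12.128/25
Allocation: 192.168.12.0/25 (113 hosts, 126 usable); 192.168.12.128/25 (65 hosts, 126 usable)


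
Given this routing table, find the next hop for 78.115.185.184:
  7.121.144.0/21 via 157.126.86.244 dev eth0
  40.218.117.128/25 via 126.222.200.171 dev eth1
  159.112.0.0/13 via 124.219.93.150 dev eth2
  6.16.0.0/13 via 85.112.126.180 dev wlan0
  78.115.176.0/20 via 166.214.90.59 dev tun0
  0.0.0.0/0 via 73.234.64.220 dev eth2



Longest prefix match for 78.115.185.184:
  /21 7.121.144.0: no
  /25 40.218.117.128: no
  /13 159.112.0.0: no
  /13 6.16.0.0: no
  /20 78.115.176.0: MATCH
  /0 0.0.0.0: MATCH
Selected: next-hop 166.214.90.59 via tun0 (matched /20)


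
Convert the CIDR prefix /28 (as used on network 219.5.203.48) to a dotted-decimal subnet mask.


/28 means 28 network bits, 4 host bits
Binary: 11111111111111111111111111110000
Mask: 255.255.255.240


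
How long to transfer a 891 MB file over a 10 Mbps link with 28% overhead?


Effective throughput = 10 * (1 - 28/100) = 7.2 Mbps
File size in Mb = 891 * 8 = 7128 Mb
Time = 7128 / 7.2
Time = 990.0 seconds


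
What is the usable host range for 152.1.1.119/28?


Network: 152.1.1.112
Broadcast: 152.1.1.127
First usable = network + 1
Last usable = broadcast - 1
Range: 152.1.1.113 to 152.1.1.126


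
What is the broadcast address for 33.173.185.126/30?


Network: 33.173.185.124/30
Host bits = 2
Set all host bits to 1:
Broadcast: 33.173.185.127


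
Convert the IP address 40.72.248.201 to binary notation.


40 = 00101000
72 = 01001000
248 = 11111000
201 = 11001001
Binary: 00101000.01001000.11111000.11001001


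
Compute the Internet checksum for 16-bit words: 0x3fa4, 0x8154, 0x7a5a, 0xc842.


Sum all words (with carry folding):
+ 0x3fa4 = 0x3fa4
+ 0x8154 = 0xc0f8
+ 0x7a5a = 0x3b53
+ 0xc842 = 0x0396
One's complement: ~0x0396
Checksum = 0xfc69


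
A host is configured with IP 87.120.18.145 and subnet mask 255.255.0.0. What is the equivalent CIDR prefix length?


Binary: 11111111.11111111.00000000.00000000
Count leading 1s
Prefix: /16


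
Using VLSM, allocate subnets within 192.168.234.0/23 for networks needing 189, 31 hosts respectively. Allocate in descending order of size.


189 hosts -> /24 (254 usable): 192.168.234.0/24
31 hosts -> /26 (62 usable): 192.168.235.0/26
Allocation: 192.168.234.0/24 (189 hosts, 254 usable); 192.168.235.0/26 (31 hosts, 62 usable)


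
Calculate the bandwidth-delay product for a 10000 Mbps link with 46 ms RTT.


BDP = bandwidth * RTT
= 10000 Mbps * 46 ms
= 10000 * 1e6 * 46 / 1000 bits
= 460000000 bits
= 57500000 bytes
= 56152.3438 KB
BDP = 460000000 bits (57500000 bytes)


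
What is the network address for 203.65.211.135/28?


IP:   11001011.01000001.11010011.10000111
Mask: 11111111.11111111.11111111.11110000
AND operation:
Net:  11001011.01000001.11010011.10000000
Network: 203.65.211.128/28


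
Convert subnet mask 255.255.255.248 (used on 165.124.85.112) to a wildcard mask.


Subnet mask: 255.255.255.248
Wildcard = 255.255.255.255 - subnet mask
255 - 255 = 0
255 - 255 = 0
255 - 255 = 0
255 - 248 = 7
Wildcard: 0.0.0.7


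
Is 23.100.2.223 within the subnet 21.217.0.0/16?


Subnet network: 21.217.0.0
Test IP AND mask: 23.100.0.0
No, 23.100.2.223 is not in 21.217.0.0/16


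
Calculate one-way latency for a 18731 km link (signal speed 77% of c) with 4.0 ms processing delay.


Speed = 0.77 * 3e5 km/s = 231000 km/s
Propagation delay = 18731 / 231000 = 0.0811 s = 81.0866 ms
Processing delay = 4.0 ms
Total one-way latency = 85.0866 ms


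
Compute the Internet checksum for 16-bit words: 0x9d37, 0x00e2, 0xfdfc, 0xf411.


Sum all words (with carry folding):
+ 0x9d37 = 0x9d37
+ 0x00e2 = 0x9e19
+ 0xfdfc = 0x9c16
+ 0xf411 = 0x9028
One's complement: ~0x9028
Checksum = 0x6fd7


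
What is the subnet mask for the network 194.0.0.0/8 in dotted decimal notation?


/8 means 8 network bits, 24 host bits
Binary: 11111111000000000000000000000000
Mask: 255.0.0.0


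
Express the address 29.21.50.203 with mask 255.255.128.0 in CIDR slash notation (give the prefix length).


Binary: 11111111.11111111.10000000.00000000
Count leading 1s
Prefix: /17


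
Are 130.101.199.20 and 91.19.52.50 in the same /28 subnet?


Mask: 255.255.255.240
130.101.199.20 AND mask = 130.101.199.16
91.19.52.50 AND mask = 91.19.52.48
No, different subnets (130.101.199.16 vs 91.19.52.48)


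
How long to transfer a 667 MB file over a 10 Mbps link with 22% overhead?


Effective throughput = 10 * (1 - 22/100) = 7.8 Mbps
File size in Mb = 667 * 8 = 5336 Mb
Time = 5336 / 7.8
Time = 684.1026 seconds


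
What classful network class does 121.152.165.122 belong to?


First octet: 121
Binary: 01111001
0xxxxxxx -> Class A (1-126)
Class A, default mask 255.0.0.0 (/8)


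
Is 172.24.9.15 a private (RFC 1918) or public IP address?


RFC 1918 private ranges:
  10.0.0.0/8 (10.0.0.0 - 10.255.255.255)
  172.16.0.0/12 (172.16.0.0 - 172.31.255.255)
  192.168.0.0/16 (192.168.0.0 - 192.168.255.255)
Private (in 172.16.0.0/12)


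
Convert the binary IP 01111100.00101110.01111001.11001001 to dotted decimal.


01111100 = 124
00101110 = 46
01111001 = 121
11001001 = 201
IP: 124.46.121.201


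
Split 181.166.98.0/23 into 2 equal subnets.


New prefix = 23 + 1 = 24
Each subnet has 256 addresses
  181.166.98.0/24
  181.166.99.0/24
Subnets: 181.166.98.0/24, 181.166.99.0/24


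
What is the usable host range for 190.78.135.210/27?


Network: 190.78.135.192
Broadcast: 190.78.135.223
First usable = network + 1
Last usable = broadcast - 1
Range: 190.78.135.193 to 190.78.135.222


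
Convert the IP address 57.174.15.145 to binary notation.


57 = 00111001
174 = 10101110
15 = 00001111
145 = 10010001
Binary: 00111001.10101110.00001111.10010001


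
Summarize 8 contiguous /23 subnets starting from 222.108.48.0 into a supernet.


Original prefix: /23
Number of subnets: 8 = 2^3
New prefix = 23 - 3 = 20
Supernet: 222.108.48.0/20


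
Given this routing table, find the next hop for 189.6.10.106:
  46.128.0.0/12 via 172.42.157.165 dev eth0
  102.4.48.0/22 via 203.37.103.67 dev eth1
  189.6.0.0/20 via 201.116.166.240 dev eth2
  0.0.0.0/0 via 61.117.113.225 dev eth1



Longest prefix match for 189.6.10.106:
  /12 46.128.0.0: no
  /22 102.4.48.0: no
  /20 189.6.0.0: MATCH
  /0 0.0.0.0: MATCH
Selected: next-hop 201.116.166.240 via eth2 (matched /20)


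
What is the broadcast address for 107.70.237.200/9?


Network: 107.0.0.0/9
Host bits = 23
Set all host bits to 1:
Broadcast: 107.127.255.255


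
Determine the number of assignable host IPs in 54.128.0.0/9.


Host bits = 32 - 9 = 23
Total addresses = 2^23 = 8388608
Usable = total - 2 (network and broadcast)
Usable hosts: 8388606


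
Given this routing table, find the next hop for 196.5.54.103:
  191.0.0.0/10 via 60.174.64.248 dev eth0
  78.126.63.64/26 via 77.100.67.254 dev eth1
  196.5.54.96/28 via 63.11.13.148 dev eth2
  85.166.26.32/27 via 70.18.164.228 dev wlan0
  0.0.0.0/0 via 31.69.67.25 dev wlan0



Longest prefix match for 196.5.54.103:
  /10 191.0.0.0: no
  /26 78.126.63.64: no
  /28 196.5.54.96: MATCH
  /27 85.166.26.32: no
  /0 0.0.0.0: MATCH
Selected: next-hop 63.11.13.148 via eth2 (matched /28)


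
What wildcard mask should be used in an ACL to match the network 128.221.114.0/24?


Subnet mask: 255.255.255.0
Wildcard = 255.255.255.255 - subnet mask
255 - 255 = 0
255 - 255 = 0
255 - 255 = 0
255 - 0 = 255
Wildcard: 0.0.0.255


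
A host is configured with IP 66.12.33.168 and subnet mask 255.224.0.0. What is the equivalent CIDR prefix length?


Binary: 11111111.11100000.00000000.00000000
Count leading 1s
Prefix: /11


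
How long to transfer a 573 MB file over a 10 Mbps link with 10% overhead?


Effective throughput = 10 * (1 - 10/100) = 9 Mbps
File size in Mb = 573 * 8 = 4584 Mb
Time = 4584 / 9
Time = 509.3333 seconds


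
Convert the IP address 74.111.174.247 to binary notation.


74 = 01001010
111 = 01101111
174 = 10101110
247 = 11110111
Binary: 01001010.01101111.10101110.11110111


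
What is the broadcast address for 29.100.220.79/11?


Network: 29.96.0.0/11
Host bits = 21
Set all host bits to 1:
Broadcast: 29.127.255.255


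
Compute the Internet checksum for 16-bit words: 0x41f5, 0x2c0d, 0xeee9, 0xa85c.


Sum all words (with carry folding):
+ 0x41f5 = 0x41f5
+ 0x2c0d = 0x6e02
+ 0xeee9 = 0x5cec
+ 0xa85c = 0x0549
One's complement: ~0x0549
Checksum = 0xfab6


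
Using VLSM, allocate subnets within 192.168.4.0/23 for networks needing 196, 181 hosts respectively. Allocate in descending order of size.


196 hosts -> /24 (254 usable): 192.168.4.0/24
181 hosts -> /24 (254 usable): 192.168.5.0/24
Allocation: 192.168.4.0/24 (196 hosts, 254 usable); 192.168.5.0/24 (181 hosts, 254 usable)


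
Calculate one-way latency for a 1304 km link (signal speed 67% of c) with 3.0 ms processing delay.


Speed = 0.67 * 3e5 km/s = 201000 km/s
Propagation delay = 1304 / 201000 = 0.0065 s = 6.4876 ms
Processing delay = 3.0 ms
Total one-way latency = 9.4876 ms


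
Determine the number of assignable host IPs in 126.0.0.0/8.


Host bits = 32 - 8 = 24
Total addresses = 2^24 = 16777216
Usable = total - 2 (network and broadcast)
Usable hosts: 16777214


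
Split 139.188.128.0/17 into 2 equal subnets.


New prefix = 17 + 1 = 18
Each subnet has 16384 addresses
  139.188.128.0/18
  139.188.192.0/18
Subnets: 139.188.128.0/18, 139.188.192.0/18


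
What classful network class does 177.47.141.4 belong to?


First octet: 177
Binary: 10110001
10xxxxxx -> Class B (128-191)
Class B, default mask 255.255.0.0 (/16)


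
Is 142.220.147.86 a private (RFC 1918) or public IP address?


RFC 1918 private ranges:
  10.0.0.0/8 (10.0.0.0 - 10.255.255.255)
  172.16.0.0/12 (172.16.0.0 - 172.31.255.255)
  192.168.0.0/16 (192.168.0.0 - 192.168.255.255)
Public (not in any RFC 1918 range)


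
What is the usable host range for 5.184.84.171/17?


Network: 5.184.0.0
Broadcast: 5.184.127.255
First usable = network + 1
Last usable = broadcast - 1
Range: 5.184.0.1 to 5.184.127.254


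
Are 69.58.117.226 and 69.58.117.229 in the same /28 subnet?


Mask: 255.255.255.240
69.58.117.226 AND mask = 69.58.117.224
69.58.117.229 AND mask = 69.58.117.224
Yes, same subnet (69.58.117.224)


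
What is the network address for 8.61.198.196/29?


IP:   00001000.00111101.11000110.11000100
Mask: 11111111.11111111.11111111.11111000
AND operation:
Net:  00001000.00111101.11000110.11000000
Network: 8.61.198.192/29


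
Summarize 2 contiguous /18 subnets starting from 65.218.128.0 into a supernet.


Original prefix: /18
Number of subnets: 2 = 2^1
New prefix = 18 - 1 = 17
Supernet: 65.218.128.0/17


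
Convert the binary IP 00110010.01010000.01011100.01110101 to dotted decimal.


00110010 = 50
01010000 = 80
01011100 = 92
01110101 = 117
IP: 50.80.92.117


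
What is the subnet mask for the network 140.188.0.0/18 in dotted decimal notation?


/18 means 18 network bits, 14 host bits
Binary: 11111111111111111100000000000000
Mask: 255.255.192.0


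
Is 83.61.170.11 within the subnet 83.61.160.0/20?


Subnet network: 83.61.160.0
Test IP AND mask: 83.61.160.0
Yes, 83.61.170.11 is in 83.61.160.0/20


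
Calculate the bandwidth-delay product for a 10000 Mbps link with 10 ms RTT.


BDP = bandwidth * RTT
= 10000 Mbps * 10 ms
= 10000 * 1e6 * 10 / 1000 bits
= 100000000 bits
= 12500000 bytes
= 12207.0312 KB
BDP = 100000000 bits (12500000 bytes)


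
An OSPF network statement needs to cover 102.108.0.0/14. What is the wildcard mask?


Subnet mask: 255.252.0.0
Wildcard = 255.255.255.255 - subnet mask
255 - 255 = 0
255 - 252 = 3
255 - 0 = 255
255 - 0 = 255
Wildcard: 0.3.255.255


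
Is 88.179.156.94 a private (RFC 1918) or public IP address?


RFC 1918 private ranges:
  10.0.0.0/8 (10.0.0.0 - 10.255.255.255)
  172.16.0.0/12 (172.16.0.0 - 172.31.255.255)
  192.168.0.0/16 (192.168.0.0 - 192.168.255.255)
Public (not in any RFC 1918 range)


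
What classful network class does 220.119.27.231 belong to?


First octet: 220
Binary: 11011100
110xxxxx -> Class C (192-223)
Class C, default mask 255.255.255.0 (/24)


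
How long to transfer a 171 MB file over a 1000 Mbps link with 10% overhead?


Effective throughput = 1000 * (1 - 10/100) = 900 Mbps
File size in Mb = 171 * 8 = 1368 Mb
Time = 1368 / 900
Time = 1.52 seconds


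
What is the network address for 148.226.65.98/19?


IP:   10010100.11100010.01000001.01100010
Mask: 11111111.11111111.11100000.00000000
AND operation:
Net:  10010100.11100010.01000000.00000000
Network: 148.226.64.0/19


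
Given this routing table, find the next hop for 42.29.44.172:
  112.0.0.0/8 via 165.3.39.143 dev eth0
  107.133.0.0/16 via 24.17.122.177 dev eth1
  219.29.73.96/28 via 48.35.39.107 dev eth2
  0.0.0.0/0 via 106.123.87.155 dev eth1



Longest prefix match for 42.29.44.172:
  /8 112.0.0.0: no
  /16 107.133.0.0: no
  /28 219.29.73.96: no
  /0 0.0.0.0: MATCH
Selected: next-hop 106.123.87.155 via eth1 (matched /0)


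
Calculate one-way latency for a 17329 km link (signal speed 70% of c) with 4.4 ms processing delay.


Speed = 0.7 * 3e5 km/s = 210000 km/s
Propagation delay = 17329 / 210000 = 0.0825 s = 82.519 ms
Processing delay = 4.4 ms
Total one-way latency = 86.919 ms


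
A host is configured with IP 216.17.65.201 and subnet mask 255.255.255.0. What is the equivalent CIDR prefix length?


Binary: 11111111.11111111.11111111.00000000
Count leading 1s
Prefix: /24


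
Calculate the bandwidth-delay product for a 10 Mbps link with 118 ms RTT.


BDP = bandwidth * RTT
= 10 Mbps * 118 ms
= 10 * 1e6 * 118 / 1000 bits
= 1180000 bits
= 147500 bytes
= 144.043 KB
BDP = 1180000 bits (147500 bytes)


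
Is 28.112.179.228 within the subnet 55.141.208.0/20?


Subnet network: 55.141.208.0
Test IP AND mask: 28.112.176.0
No, 28.112.179.228 is not in 55.141.208.0/20


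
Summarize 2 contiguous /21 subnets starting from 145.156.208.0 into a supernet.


Original prefix: /21
Number of subnets: 2 = 2^1
New prefix = 21 - 1 = 20
Supernet: 145.156.208.0/20


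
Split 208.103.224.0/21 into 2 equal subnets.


New prefix = 21 + 1 = 22
Each subnet has 1024 addresses
  208.103.224.0/22
  208.103.228.0/22
Subnets: 208.103.224.0/22, 208.103.228.0/22


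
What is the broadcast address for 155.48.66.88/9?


Network: 155.0.0.0/9
Host bits = 23
Set all host bits to 1:
Broadcast: 155.127.255.255


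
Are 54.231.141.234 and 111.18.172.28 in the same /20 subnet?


Mask: 255.255.240.0
54.231.141.234 AND mask = 54.231.128.0
111.18.172.28 AND mask = 111.18.160.0
No, different subnets (54.231.128.0 vs 111.18.160.0)


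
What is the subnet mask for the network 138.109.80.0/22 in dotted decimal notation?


/22 means 22 network bits, 10 host bits
Binary: 11111111111111111111110000000000
Mask: 255.255.252.0


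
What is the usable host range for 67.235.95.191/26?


Network: 67.235.95.128
Broadcast: 67.235.95.191
First usable = network + 1
Last usable = broadcast - 1
Range: 67.235.95.129 to 67.235.95.190


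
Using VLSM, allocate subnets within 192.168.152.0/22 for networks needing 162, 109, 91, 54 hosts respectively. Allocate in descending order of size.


162 hosts -> /24 (254 usable): 192.168.152.0/24
109 hosts -> /25 (126 usable): 192.168.153.0/25
91 hosts -> /25 (126 usable): 192.168.153.128/25
54 hosts -> /26 (62 usable): 192.168.154.0/26
Allocation: 192.168.152.0/24 (162 hosts, 254 usable); 192.168.153.0/25 (109 hosts, 126 usable); 192.168.153.128/25 (91 hosts, 126 usable); 192.168.154.0/26 (54 hosts, 62 usable)


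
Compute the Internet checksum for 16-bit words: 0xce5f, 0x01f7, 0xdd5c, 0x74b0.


Sum all words (with carry folding):
+ 0xce5f = 0xce5f
+ 0x01f7 = 0xd056
+ 0xdd5c = 0xadb3
+ 0x74b0 = 0x2264
One's complement: ~0x2264
Checksum = 0xdd9b


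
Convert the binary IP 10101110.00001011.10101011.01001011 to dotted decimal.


10101110 = 174
00001011 = 11
10101011 = 171
01001011 = 75
IP: 174.11.171.75


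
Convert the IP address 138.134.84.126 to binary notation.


138 = 10001010
134 = 10000110
84 = 01010100
126 = 01111110
Binary: 10001010.10000110.01010100.01111110


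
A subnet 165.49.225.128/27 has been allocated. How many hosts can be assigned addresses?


Host bits = 32 - 27 = 5
Total addresses = 2^5 = 32
Usable = total - 2 (network and broadcast)
Usable hosts: 30


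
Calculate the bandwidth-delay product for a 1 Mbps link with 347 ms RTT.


BDP = bandwidth * RTT
= 1 Mbps * 347 ms
= 1 * 1e6 * 347 / 1000 bits
= 347000 bits
= 43375 bytes
= 42.3584 KB
BDP = 347000 bits (43375 bytes)


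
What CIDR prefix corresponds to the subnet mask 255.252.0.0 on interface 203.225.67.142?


Binary: 11111111.11111100.00000000.00000000
Count leading 1s
Prefix: /14


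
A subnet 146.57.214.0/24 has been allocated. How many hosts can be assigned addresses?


Host bits = 32 - 24 = 8
Total addresses = 2^8 = 256
Usable = total - 2 (network and broadcast)
Usable hosts: 254


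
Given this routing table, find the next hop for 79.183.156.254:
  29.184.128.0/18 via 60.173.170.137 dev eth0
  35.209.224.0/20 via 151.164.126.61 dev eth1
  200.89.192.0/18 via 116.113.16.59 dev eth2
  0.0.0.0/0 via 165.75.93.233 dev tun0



Longest prefix match for 79.183.156.254:
  /18 29.184.128.0: no
  /20 35.209.224.0: no
  /18 200.89.192.0: no
  /0 0.0.0.0: MATCH
Selected: next-hop 165.75.93.233 via tun0 (matched /0)


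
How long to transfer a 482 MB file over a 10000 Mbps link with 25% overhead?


Effective throughput = 10000 * (1 - 25/100) = 7500 Mbps
File size in Mb = 482 * 8 = 3856 Mb
Time = 3856 / 7500
Time = 0.5141 seconds


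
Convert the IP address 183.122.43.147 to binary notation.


183 = 10110111
122 = 01111010
43 = 00101011
147 = 10010011
Binary: 10110111.01111010.00101011.10010011


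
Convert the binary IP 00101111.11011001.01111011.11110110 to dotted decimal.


00101111 = 47
11011001 = 217
01111011 = 123
11110110 = 246
IP: 47.217.123.246


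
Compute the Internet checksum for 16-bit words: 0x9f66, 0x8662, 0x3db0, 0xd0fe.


Sum all words (with carry folding):
+ 0x9f66 = 0x9f66
+ 0x8662 = 0x25c9
+ 0x3db0 = 0x6379
+ 0xd0fe = 0x3478
One's complement: ~0x3478
Checksum = 0xcb87


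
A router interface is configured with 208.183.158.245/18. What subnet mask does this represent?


/18 means 18 network bits, 14 host bits
Binary: 11111111111111111100000000000000
Mask: 255.255.192.0


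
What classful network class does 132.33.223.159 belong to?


First octet: 132
Binary: 10000100
10xxxxxx -> Class B (128-191)
Class B, default mask 255.255.0.0 (/16)


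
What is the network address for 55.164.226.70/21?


IP:   00110111.10100100.11100010.01000110
Mask: 11111111.11111111.11111000.00000000
AND operation:
Net:  00110111.10100100.11100000.00000000
Network: 55.164.224.0/21


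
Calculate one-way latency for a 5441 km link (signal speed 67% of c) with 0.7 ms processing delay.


Speed = 0.67 * 3e5 km/s = 201000 km/s
Propagation delay = 5441 / 201000 = 0.0271 s = 27.0697 ms
Processing delay = 0.7 ms
Total one-way latency = 27.7697 ms


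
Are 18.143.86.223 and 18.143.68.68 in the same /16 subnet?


Mask: 255.255.0.0
18.143.86.223 AND mask = 18.143.0.0
18.143.68.68 AND mask = 18.143.0.0
Yes, same subnet (18.143.0.0)


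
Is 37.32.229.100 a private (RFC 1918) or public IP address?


RFC 1918 private ranges:
  10.0.0.0/8 (10.0.0.0 - 10.255.255.255)
  172.16.0.0/12 (172.16.0.0 - 172.31.255.255)
  192.168.0.0/16 (192.168.0.0 - 192.168.255.255)
Public (not in any RFC 1918 range)


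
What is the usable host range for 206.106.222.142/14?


Network: 206.104.0.0
Broadcast: 206.107.255.255
First usable = network + 1
Last usable = broadcast - 1
Range: 206.104.0.1 to 206.107.255.254


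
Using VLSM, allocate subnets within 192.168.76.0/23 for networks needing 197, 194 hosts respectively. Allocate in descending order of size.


197 hosts -> /24 (254 usable): 192.168.76.0/24
194 hosts -> /24 (254 usable): 192.168.77.0/24
Allocation: 192.168.76.0/24 (197 hosts, 254 usable); 192.168.77.0/24 (194 hosts, 254 usable)


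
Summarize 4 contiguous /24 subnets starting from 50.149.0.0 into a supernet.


Original prefix: /24
Number of subnets: 4 = 2^2
New prefix = 24 - 2 = 22
Supernet: 50.149.0.0/22


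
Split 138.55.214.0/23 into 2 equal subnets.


New prefix = 23 + 1 = 24
Each subnet has 256 addresses
  138.55.214.0/24
  138.55.215.0/24
Subnets: 138.55.214.0/24, 138.55.215.0/24


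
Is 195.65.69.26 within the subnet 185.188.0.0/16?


Subnet network: 185.188.0.0
Test IP AND mask: 195.65.0.0
No, 195.65.69.26 is not in 185.188.0.0/16


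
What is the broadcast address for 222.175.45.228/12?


Network: 222.160.0.0/12
Host bits = 20
Set all host bits to 1:
Broadcast: 222.175.255.255


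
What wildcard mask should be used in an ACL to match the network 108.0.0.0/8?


Subnet mask: 255.0.0.0
Wildcard = 255.255.255.255 - subnet mask
255 - 255 = 0
255 - 0 = 255
255 - 0 = 255
255 - 0 = 255
Wildcard: 0.255.255.255


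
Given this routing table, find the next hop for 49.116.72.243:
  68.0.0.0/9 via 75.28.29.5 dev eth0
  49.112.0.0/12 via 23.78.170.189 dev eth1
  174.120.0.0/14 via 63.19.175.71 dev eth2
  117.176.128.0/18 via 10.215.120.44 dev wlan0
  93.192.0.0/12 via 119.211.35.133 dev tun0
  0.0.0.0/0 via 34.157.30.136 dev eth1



Longest prefix match for 49.116.72.243:
  /9 68.0.0.0: no
  /12 49.112.0.0: MATCH
  /14 174.120.0.0: no
  /18 117.176.128.0: no
  /12 93.192.0.0: no
  /0 0.0.0.0: MATCH
Selected: next-hop 23.78.170.189 via eth1 (matched /12)


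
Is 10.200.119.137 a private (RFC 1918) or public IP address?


RFC 1918 private ranges:
  10.0.0.0/8 (10.0.0.0 - 10.255.255.255)
  172.16.0.0/12 (172.16.0.0 - 172.31.255.255)
  192.168.0.0/16 (192.168.0.0 - 192.168.255.255)
Private (in 10.0.0.0/8)


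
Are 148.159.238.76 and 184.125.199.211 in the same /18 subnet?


Mask: 255.255.192.0
148.159.238.76 AND mask = 148.159.192.0
184.125.199.211 AND mask = 184.125.192.0
No, different subnets (148.159.192.0 vs 184.125.192.0)


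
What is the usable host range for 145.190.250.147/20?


Network: 145.190.240.0
Broadcast: 145.190.255.255
First usable = network + 1
Last usable = broadcast - 1
Range: 145.190.240.1 to 145.190.255.254


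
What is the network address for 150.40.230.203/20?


IP:   10010110.00101000.11100110.11001011
Mask: 11111111.11111111.11110000.00000000
AND operation:
Net:  10010110.00101000.11100000.00000000
Network: 150.40.224.0/20


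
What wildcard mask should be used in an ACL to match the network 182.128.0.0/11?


Subnet mask: 255.224.0.0
Wildcard = 255.255.255.255 - subnet mask
255 - 255 = 0
255 - 224 = 31
255 - 0 = 255
255 - 0 = 255
Wildcard: 0.31.255.255


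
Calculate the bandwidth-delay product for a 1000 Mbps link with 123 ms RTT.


BDP = bandwidth * RTT
= 1000 Mbps * 123 ms
= 1000 * 1e6 * 123 / 1000 bits
= 123000000 bits
= 15375000 bytes
= 15014.6484 KB
BDP = 123000000 bits (15375000 bytes)


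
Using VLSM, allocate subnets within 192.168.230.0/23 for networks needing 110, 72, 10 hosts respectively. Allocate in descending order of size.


110 hosts -> /25 (126 usable): 192.168.230.0/25
72 hosts -> /25 (126 usable): 192.168.230.128/25
10 hosts -> /28 (14 usable): 192.168.231.0/28
Allocation: 192.168.230.0/25 (110 hosts, 126 usable); 192.168.230.128/25 (72 hosts, 126 usable); 192.168.231.0/28 (10 hosts, 14 usable)


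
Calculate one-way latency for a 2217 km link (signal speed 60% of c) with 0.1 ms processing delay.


Speed = 0.6 * 3e5 km/s = 180000 km/s
Propagation delay = 2217 / 180000 = 0.0123 s = 12.3167 ms
Processing delay = 0.1 ms
Total one-way latency = 12.4167 ms


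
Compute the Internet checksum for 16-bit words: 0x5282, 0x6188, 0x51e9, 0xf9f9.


Sum all words (with carry folding):
+ 0x5282 = 0x5282
+ 0x6188 = 0xb40a
+ 0x51e9 = 0x05f4
+ 0xf9f9 = 0xffed
One's complement: ~0xffed
Checksum = 0x0012


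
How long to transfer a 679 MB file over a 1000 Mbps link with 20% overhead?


Effective throughput = 1000 * (1 - 20/100) = 800 Mbps
File size in Mb = 679 * 8 = 5432 Mb
Time = 5432 / 800
Time = 6.79 seconds


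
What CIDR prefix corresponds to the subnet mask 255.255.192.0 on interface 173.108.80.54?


Binary: 11111111.11111111.11000000.00000000
Count leading 1s
Prefix: /18


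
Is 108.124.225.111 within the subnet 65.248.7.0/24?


Subnet network: 65.248.7.0
Test IP AND mask: 108.124.225.0
No, 108.124.225.111 is not in 65.248.7.0/24


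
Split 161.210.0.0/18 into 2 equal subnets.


New prefix = 18 + 1 = 19
Each subnet has 8192 addresses
  161.210.0.0/19
  161.210.32.0/19
Subnets: 161.210.0.0/19, 161.210.32.0/19


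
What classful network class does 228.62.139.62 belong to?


First octet: 228
Binary: 11100100
1110xxxx -> Class D (224-239)
Class D (multicast), default mask N/A


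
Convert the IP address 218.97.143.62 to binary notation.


218 = 11011010
97 = 01100001
143 = 10001111
62 = 00111110
Binary: 11011010.01100001.10001111.00111110


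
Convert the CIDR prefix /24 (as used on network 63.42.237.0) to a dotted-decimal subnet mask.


/24 means 24 network bits, 8 host bits
Binary: 11111111111111111111111100000000
Mask: 255.255.255.0


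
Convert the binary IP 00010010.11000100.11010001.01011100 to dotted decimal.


00010010 = 18
11000100 = 196
11010001 = 209
01011100 = 92
IP: 18.196.209.92


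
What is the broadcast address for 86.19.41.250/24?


Network: 86.19.41.0/24
Host bits = 8
Set all host bits to 1:
Broadcast: 86.19.41.255


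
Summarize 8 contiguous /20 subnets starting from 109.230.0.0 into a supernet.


Original prefix: /20
Number of subnets: 8 = 2^3
New prefix = 20 - 3 = 17
Supernet: 109.230.0.0/17


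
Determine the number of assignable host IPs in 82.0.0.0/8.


Host bits = 32 - 8 = 24
Total addresses = 2^24 = 16777216
Usable = total - 2 (network and broadcast)
Usable hosts: 16777214


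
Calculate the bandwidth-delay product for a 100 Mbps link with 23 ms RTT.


BDP = bandwidth * RTT
= 100 Mbps * 23 ms
= 100 * 1e6 * 23 / 1000 bits
= 2300000 bits
= 287500 bytes
= 280.7617 KB
BDP = 2300000 bits (287500 bytes)


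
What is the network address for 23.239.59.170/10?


IP:   00010111.11101111.00111011.10101010
Mask: 11111111.11000000.00000000.00000000
AND operation:
Net:  00010111.11000000.00000000.00000000
Network: 23.192.0.0/10


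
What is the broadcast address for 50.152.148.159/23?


Network: 50.152.148.0/23
Host bits = 9
Set all host bits to 1:
Broadcast: 50.152.149.255


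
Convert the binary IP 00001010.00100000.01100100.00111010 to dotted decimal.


00001010 = 10
00100000 = 32
01100100 = 100
00111010 = 58
IP: 10.32.100.58


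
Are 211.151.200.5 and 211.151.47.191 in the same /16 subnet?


Mask: 255.255.0.0
211.151.200.5 AND mask = 211.151.0.0
211.151.47.191 AND mask = 211.151.0.0
Yes, same subnet (211.151.0.0)


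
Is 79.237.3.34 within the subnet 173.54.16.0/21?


Subnet network: 173.54.16.0
Test IP AND mask: 79.237.0.0
No, 79.237.3.34 is not in 173.54.16.0/21


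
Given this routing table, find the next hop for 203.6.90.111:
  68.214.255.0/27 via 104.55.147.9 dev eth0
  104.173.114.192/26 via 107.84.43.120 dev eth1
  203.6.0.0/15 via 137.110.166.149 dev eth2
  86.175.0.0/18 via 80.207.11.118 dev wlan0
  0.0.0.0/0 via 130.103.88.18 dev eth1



Longest prefix match for 203.6.90.111:
  /27 68.214.255.0: no
  /26 104.173.114.192: no
  /15 203.6.0.0: MATCH
  /18 86.175.0.0: no
  /0 0.0.0.0: MATCH
Selected: next-hop 137.110.166.149 via eth2 (matched /15)


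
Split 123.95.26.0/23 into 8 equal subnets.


New prefix = 23 + 3 = 26
Each subnet has 64 addresses
  123.95.26.0/26
  123.95.26.64/26
  123.95.26.128/26
  123.95.26.192/26
  123.95.27.0/26
  123.95.27.64/26
  123.95.27.128/26
  123.95.27.192/26
Subnets: 123.95.26.0/26, 123.95.26.64/26, 123.95.26.128/26, 123.95.26.192/26, 123.95.27.0/26, 123.95.27.64/26, 123.95.27.128/26, 123.95.27.192/26


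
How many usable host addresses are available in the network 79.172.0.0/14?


Host bits = 32 - 14 = 18
Total addresses = 2^18 = 262144
Usable = total - 2 (network and broadcast)
Usable hosts: 262142


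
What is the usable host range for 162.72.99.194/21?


Network: 162.72.96.0
Broadcast: 162.72.103.255
First usable = network + 1
Last usable = broadcast - 1
Range: 162.72.96.1 to 162.72.103.254


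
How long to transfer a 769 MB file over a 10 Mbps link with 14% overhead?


Effective throughput = 10 * (1 - 14/100) = 8.6 Mbps
File size in Mb = 769 * 8 = 6152 Mb
Time = 6152 / 8.6
Time = 715.3488 seconds


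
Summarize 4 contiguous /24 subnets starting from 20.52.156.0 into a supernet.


Original prefix: /24
Number of subnets: 4 = 2^2
New prefix = 24 - 2 = 22
Supernet: 20.52.156.0/22


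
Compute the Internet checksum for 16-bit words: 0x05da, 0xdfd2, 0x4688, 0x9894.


Sum all words (with carry folding):
+ 0x05da = 0x05da
+ 0xdfd2 = 0xe5ac
+ 0x4688 = 0x2c35
+ 0x9894 = 0xc4c9
One's complement: ~0xc4c9
Checksum = 0x3b36


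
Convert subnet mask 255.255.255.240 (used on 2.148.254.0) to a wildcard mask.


Subnet mask: 255.255.255.240
Wildcard = 255.255.255.255 - subnet mask
255 - 255 = 0
255 - 255 = 0
255 - 255 = 0
255 - 240 = 15
Wildcard: 0.0.0.15


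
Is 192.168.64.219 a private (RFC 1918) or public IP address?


RFC 1918 private ranges:
  10.0.0.0/8 (10.0.0.0 - 10.255.255.255)
  172.16.0.0/12 (172.16.0.0 - 172.31.255.255)
  192.168.0.0/16 (192.168.0.0 - 192.168.255.255)
Private (in 192.168.0.0/16)


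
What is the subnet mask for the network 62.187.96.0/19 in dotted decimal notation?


/19 means 19 network bits, 13 host bits
Binary: 11111111111111111110000000000000
Mask: 255.255.224.0


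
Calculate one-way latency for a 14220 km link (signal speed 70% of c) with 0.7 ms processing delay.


Speed = 0.7 * 3e5 km/s = 210000 km/s
Propagation delay = 14220 / 210000 = 0.0677 s = 67.7143 ms
Processing delay = 0.7 ms
Total one-way latency = 68.4143 ms


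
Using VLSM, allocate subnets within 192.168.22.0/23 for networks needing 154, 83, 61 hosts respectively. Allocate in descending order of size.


154 hosts -> /24 (254 usable): 192.168.22.0/24
83 hosts -> /25 (126 usable): 192.168.23.0/25
61 hosts -> /26 (62 usable): 192.168.23.128/26
Allocation: 192.168.22.0/24 (154 hosts, 254 usable); 192.168.23.0/25 (83 hosts, 126 usable); 192.168.23.128/26 (61 hosts, 62 usable)


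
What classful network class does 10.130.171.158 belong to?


First octet: 10
Binary: 00001010
0xxxxxxx -> Class A (1-126)
Class A, default mask 255.0.0.0 (/8)


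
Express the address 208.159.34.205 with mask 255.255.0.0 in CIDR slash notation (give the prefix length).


Binary: 11111111.11111111.00000000.00000000
Count leading 1s
Prefix: /16


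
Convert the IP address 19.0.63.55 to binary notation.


19 = 00010011
0 = 00000000
63 = 00111111
55 = 00110111
Binary: 00010011.00000000.00111111.00110111


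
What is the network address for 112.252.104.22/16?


IP:   01110000.11111100.01101000.00010110
Mask: 11111111.11111111.00000000.00000000
AND operation:
Net:  01110000.11111100.00000000.00000000
Network: 112.252.0.0/16


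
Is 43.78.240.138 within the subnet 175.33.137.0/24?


Subnet network: 175.33.137.0
Test IP AND mask: 43.78.240.0
No, 43.78.240.138 is not in 175.33.137.0/24


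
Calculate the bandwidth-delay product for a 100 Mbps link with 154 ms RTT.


BDP = bandwidth * RTT
= 100 Mbps * 154 ms
= 100 * 1e6 * 154 / 1000 bits
= 15400000 bits
= 1925000 bytes
= 1879.8828 KB
BDP = 15400000 bits (1925000 bytes)


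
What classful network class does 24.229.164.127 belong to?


First octet: 24
Binary: 00011000
0xxxxxxx -> Class A (1-126)
Class A, default mask 255.0.0.0 (/8)


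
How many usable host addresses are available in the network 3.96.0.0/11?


Host bits = 32 - 11 = 21
Total addresses = 2^21 = 2097152
Usable = total - 2 (network and broadcast)
Usable hosts: 2097150


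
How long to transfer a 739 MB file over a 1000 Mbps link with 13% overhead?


Effective throughput = 1000 * (1 - 13/100) = 870 Mbps
File size in Mb = 739 * 8 = 5912 Mb
Time = 5912 / 870
Time = 6.7954 seconds


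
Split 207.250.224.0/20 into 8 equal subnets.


New prefix = 20 + 3 = 23
Each subnet has 512 addresses
  207.250.224.0/23
  207.250.226.0/23
  207.250.228.0/23
  207.250.230.0/23
  207.250.232.0/23
  207.250.234.0/23
  207.250.236.0/23
  207.250.238.0/23
Subnets: 207.250.224.0/23, 207.250.226.0/23, 207.250.228.0/23, 207.250.230.0/23, 207.250.232.0/23, 207.250.234.0/23, 207.250.236.0/23, 207.250.238.0/23


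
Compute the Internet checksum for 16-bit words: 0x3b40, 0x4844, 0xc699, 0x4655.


Sum all words (with carry folding):
+ 0x3b40 = 0x3b40
+ 0x4844 = 0x8384
+ 0xc699 = 0x4a1e
+ 0x4655 = 0x9073
One's complement: ~0x9073
Checksum = 0x6f8c


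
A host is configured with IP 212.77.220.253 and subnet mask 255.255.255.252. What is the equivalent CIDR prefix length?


Binary: 11111111.11111111.11111111.11111100
Count leading 1s
Prefix: /30


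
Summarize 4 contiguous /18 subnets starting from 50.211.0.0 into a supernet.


Original prefix: /18
Number of subnets: 4 = 2^2
New prefix = 18 - 2 = 16
Supernet: 50.211.0.0/16


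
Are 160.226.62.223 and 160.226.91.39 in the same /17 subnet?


Mask: 255.255.128.0
160.226.62.223 AND mask = 160.226.0.0
160.226.91.39 AND mask = 160.226.0.0
Yes, same subnet (160.226.0.0)


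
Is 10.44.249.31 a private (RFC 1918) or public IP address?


RFC 1918 private ranges:
  10.0.0.0/8 (10.0.0.0 - 10.255.255.255)
  172.16.0.0/12 (172.16.0.0 - 172.31.255.255)
  192.168.0.0/16 (192.168.0.0 - 192.168.255.255)
Private (in 10.0.0.0/8)


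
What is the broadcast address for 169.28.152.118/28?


Network: 169.28.152.112/28
Host bits = 4
Set all host bits to 1:
Broadcast: 169.28.152.127


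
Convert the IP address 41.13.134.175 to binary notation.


41 = 00101001
13 = 00001101
134 = 10000110
175 = 10101111
Binary: 00101001.00001101.10000110.10101111


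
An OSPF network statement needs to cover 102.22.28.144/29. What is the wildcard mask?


Subnet mask: 255.255.255.248
Wildcard = 255.255.255.255 - subnet mask
255 - 255 = 0
255 - 255 = 0
255 - 255 = 0
255 - 248 = 7
Wildcard: 0.0.0.7


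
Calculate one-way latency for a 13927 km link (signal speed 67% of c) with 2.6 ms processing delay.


Speed = 0.67 * 3e5 km/s = 201000 km/s
Propagation delay = 13927 / 201000 = 0.0693 s = 69.2886 ms
Processing delay = 2.6 ms
Total one-way latency = 71.8886 ms


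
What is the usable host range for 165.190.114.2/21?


Network: 165.190.112.0
Broadcast: 165.190.119.255
First usable = network + 1
Last usable = broadcast - 1
Range: 165.190.112.1 to 165.190.119.254


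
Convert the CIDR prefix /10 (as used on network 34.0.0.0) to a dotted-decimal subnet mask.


/10 means 10 network bits, 22 host bits
Binary: 11111111110000000000000000000000
Mask: 255.192.0.0


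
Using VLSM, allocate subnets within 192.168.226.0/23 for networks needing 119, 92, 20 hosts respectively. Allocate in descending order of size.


119 hosts -> /25 (126 usable): 192.168.226.0/25
92 hosts -> /25 (126 usable): 192.168.226.128/25
20 hosts -> /27 (30 usable): 192.168.227.0/27
Allocation: 192.168.226.0/25 (119 hosts, 126 usable); 192.168.226.128/25 (92 hosts, 126 usable); 192.168.227.0/27 (20 hosts, 30 usable)


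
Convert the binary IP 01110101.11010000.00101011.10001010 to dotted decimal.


01110101 = 117
11010000 = 208
00101011 = 43
10001010 = 138
IP: 117.208.43.138


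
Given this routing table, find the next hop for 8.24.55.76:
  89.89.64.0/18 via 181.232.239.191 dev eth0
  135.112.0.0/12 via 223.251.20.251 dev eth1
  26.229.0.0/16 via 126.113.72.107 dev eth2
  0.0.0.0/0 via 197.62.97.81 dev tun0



Longest prefix match for 8.24.55.76:
  /18 89.89.64.0: no
  /12 135.112.0.0: no
  /16 26.229.0.0: no
  /0 0.0.0.0: MATCH
Selected: next-hop 197.62.97.81 via tun0 (matched /0)


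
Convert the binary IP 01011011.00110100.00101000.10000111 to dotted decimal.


01011011 = 91
00110100 = 52
00101000 = 40
10000111 = 135
IP: 91.52.40.135


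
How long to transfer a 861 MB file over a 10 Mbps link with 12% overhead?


Effective throughput = 10 * (1 - 12/100) = 8.8 Mbps
File size in Mb = 861 * 8 = 6888 Mb
Time = 6888 / 8.8
Time = 782.7273 seconds


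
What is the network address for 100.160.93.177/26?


IP:   01100100.10100000.01011101.10110001
Mask: 11111111.11111111.11111111.11000000
AND operation:
Net:  01100100.10100000.01011101.10000000
Network: 100.160.93.128/26


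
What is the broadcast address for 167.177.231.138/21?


Network: 167.177.224.0/21
Host bits = 11
Set all host bits to 1:
Broadcast: 167.177.231.255


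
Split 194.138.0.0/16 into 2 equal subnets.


New prefix = 16 + 1 = 17
Each subnet has 32768 addresses
  194.138.0.0/17
  194.138.128.0/17
Subnets: 194.138.0.0/17, 194.138.128.0/17


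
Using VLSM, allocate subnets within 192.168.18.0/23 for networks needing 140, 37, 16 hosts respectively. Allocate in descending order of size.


140 hosts -> /24 (254 usable): 192.168.18.0/24
37 hosts -> /26 (62 usable): 192.168.19.0/26
16 hosts -> /27 (30 usable): 192.168.19.64/27
Allocation: 192.168.18.0/24 (140 hosts, 254 usable); 192.168.19.0/26 (37 hosts, 62 usable); 192.168.19.64/27 (16 hosts, 30 usable)


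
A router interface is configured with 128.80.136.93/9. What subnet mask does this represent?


/9 means 9 network bits, 23 host bits
Binary: 11111111100000000000000000000000
Mask: 255.128.0.0
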